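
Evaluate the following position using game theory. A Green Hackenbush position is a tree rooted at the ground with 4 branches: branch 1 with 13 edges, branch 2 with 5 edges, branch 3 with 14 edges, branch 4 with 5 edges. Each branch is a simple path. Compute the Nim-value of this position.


The tree has 4 branches from the ground vertex.
In Green Hackenbush, the Nim-value of a simple path of length k is k.
Branch 1: length 13, Nim-value = 13
Branch 2: length 5, Nim-value = 5
Branch 3: length 14, Nim-value = 14
Branch 4: length 5, Nim-value = 5
Total Nim-value = XOR of all branch values:
0 XOR 13 = 13
13 XOR 5 = 8
8 XOR 14 = 6
6 XOR 5 = 3
Nim-value of the tree = 3

3


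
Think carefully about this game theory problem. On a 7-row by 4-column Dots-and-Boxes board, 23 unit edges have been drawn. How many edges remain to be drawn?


Grid: 7 x 4 boxes, i.e. 8 rows and 5 columns of dots.
Horizontal edges: (rows + 1) * cols = 8 * 4 = 32
Vertical edges: rows * (cols + 1) = 7 * 5 = 35
Total edges: 32 + 35 = 67
Edges drawn: 23
Remaining: 67 - 23 = 44

44


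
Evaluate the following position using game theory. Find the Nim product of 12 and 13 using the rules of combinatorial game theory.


Nim multiplication is bilinear over XOR: (u XOR v) * w = (u*w) XOR (v*w).
So we split each operand into its bit components and XOR the pairwise Nim products.
12 = 4 + 8 (as XOR of powers of 2).
13 = 1 + 4 + 8 (as XOR of powers of 2).
Using the standard Nim-product table on single bits:
  2*2 = 3,   2*4 = 8,   2*8 = 12,
  4*4 = 6,   4*8 = 11,  8*8 = 13,
and  1*x = x (identity), k*l = l*k (commutative).
Pairwise Nim products:
  4 * 1 = 4
  4 * 4 = 6
  4 * 8 = 11
  8 * 1 = 8
  8 * 4 = 11
  8 * 8 = 13
XOR them: 4 XOR 6 XOR 11 XOR 8 XOR 11 XOR 13 = 7.
Result: 12 * 13 = 7 (in Nim).

7


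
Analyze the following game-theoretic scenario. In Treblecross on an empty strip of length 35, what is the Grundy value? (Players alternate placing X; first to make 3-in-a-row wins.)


Treblecross: place X on empty cells; 3-in-a-row wins.
Playing within two cells of an existing X lets the opponent win at once, so sensible play treats the cells i-2..i+2 around each X as dead. The player left with no safe cell loses, so this is a normal-play take-away game on strips of safe cells.
Placing X at cell i (0-indexed) of a strip of k safe cells leaves independent strips of sizes max(0, i-2) and max(0, k-i-3). Hence G(k) = mex{ G(max(0,i-2)) XOR G(max(0,k-i-3)) : 0 <= i < k }, with G(0) = 0.
G(1): splits (0,0):0^0=0 -> mex({0}) = 1
G(2): splits (0,0):0^0=0 -> mex({0}) = 1
G(3): splits (0,0):0^0=0 -> mex({0}) = 1
G(4): splits (0,1):0^1=1 (0,0):0^0=0 -> mex({0, 1}) = 2
G(5): splits (0,2):0^1=1 (0,1):0^1=1 (0,0):0^0=0 -> mex({0, 1}) = 2
G(6) = mex({1}) = 0
G(7) = mex({0, 1, 2}) = 3
G(8) = mex({0, 1, 2}) = 3
G(9) = mex({0, 2}) = 1
G(10) = mex({0, 2, 3}) = 1
G(11) = mex({0, 3}) = 1
G(12) = mex({1, 3}) = 0
G(13) = mex({0, 1, 2, 3}) = 4
G(14) = mex({0, 1, 2}) = 3
G(15) = mex({0, 1, 2}) = 3
G(16) = mex({0, 1, 2, 4}) = 3
G(17) = mex({0, 1, 3, 4}) = 2
G(18) = mex({0, 1, 3, 4}) = 2
G(19) = mex({0, 1, 3, 5}) = 2
G(20) = mex({0, 1, 2, 3, 5}) = 4
G(21) = mex({0, 1, 2, 3, 5}) = 4
G(22) = mex({1, 2, 6}) = 0
G(23) = mex({0, 1, 2, 3, 4, 6}) = 5
G(24) = mex({0, 1, 2, 3, 4}) = 5
G(25) = mex({0, 1, 3, 4, 7}) = 2
G(26) = mex({0, 1, 3, 4, 5, 7}) = 2
G(27) = mex({0, 1, 3, 5}) = 2
G(28) = mex({0, 1, 2, 5}) = 3
G(29) = mex({0, 1, 2, 4, 5, 6}) = 3
G(30) = mex({1, 2, 4, 6}) = 0
G(31) = mex({0, 1, 2, 3, 4, 6}) = 5
G(32) = mex({1, 2, 3, 4, 7}) = 0
G(33) = mex({0, 3, 7}) = 1
G(34) = mex({0, 2, 3, 5, 7}) = 1
G(35) = mex({0, 2, 3, 5, 6}) = 1
Therefore G(35) = 1.

1


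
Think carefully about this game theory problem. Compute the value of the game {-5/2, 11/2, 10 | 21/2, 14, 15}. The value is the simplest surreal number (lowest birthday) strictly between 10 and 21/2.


Left options: {-5/2, 11/2, 10}, max = 10
Right options: {21/2, 14, 15}, min = 21/2
All options are numbers and max(Left) < min(Right), so by the simplicity theorem the value is the simplest (earliest-born) number strictly between 10 and 21/2.
No integer lies strictly between 10 and 21/2, so the value is the dyadic rational m/2^k in the interval with the smallest k (then m odd); search k = 1, 2, ...:
Denominator 2: no odd multiple of 1/2 lies strictly between 10 and 21/2.
Denominator 4: 41/4 lies strictly between 10 and 21/2 -- found.
The simplest number in the interval is 41/4.
Game value = 41/4

41/4


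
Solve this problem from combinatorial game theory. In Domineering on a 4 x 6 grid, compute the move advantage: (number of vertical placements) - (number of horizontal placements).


Board is 4 x 6 (rows x cols).
Left (vertical) placements: (rows-1) * cols = 3 * 6 = 18
Right (horizontal) placements: rows * (cols-1) = 4 * 5 = 20
Advantage = Left - Right = 18 - 20 = -2

-2


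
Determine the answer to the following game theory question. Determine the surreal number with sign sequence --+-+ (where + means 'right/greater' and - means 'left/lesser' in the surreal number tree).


Sign expansion: --+-+
Rule: track bounds (lo, hi), initially (-inf, +inf). On '+', the current value becomes lo and we move to the simplest number in (value, hi): value + 1 if hi = +inf, otherwise the midpoint (value + hi)/2. On '-', the current value becomes hi and we move to value - 1 if lo = -inf, otherwise the midpoint (lo + value)/2.
Start at 0.
Step 1: sign = -, move left. Bounds: (-inf, 0). Value = -1
Step 2: sign = -, move left. Bounds: (-inf, -1). Value = -2
Step 3: sign = +, move right. Bounds: (-2, -1). Value = -3/2
Step 4: sign = -, move left. Bounds: (-2, -3/2). Value = -7/4
Step 5: sign = +, move right. Bounds: (-7/4, -3/2). Value = -13/8
The surreal number with sign expansion --+-+ is -13/8.

-13/8


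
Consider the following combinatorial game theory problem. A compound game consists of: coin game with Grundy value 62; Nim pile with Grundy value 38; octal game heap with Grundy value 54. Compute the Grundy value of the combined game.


By the Sprague-Grundy theorem, the Grundy value of a sum of games is the XOR of individual Grundy values.
coin game: Grundy value = 62. Running XOR: 0 XOR 62 = 62
Nim pile: Grundy value = 38. Running XOR: 62 XOR 38 = 24
octal game heap: Grundy value = 54. Running XOR: 24 XOR 54 = 46
The combined Grundy value is 46.

46


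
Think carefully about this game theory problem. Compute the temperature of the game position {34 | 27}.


The game is {34 | 27}, a switch {a | b} with numbers a > b.
Cooling {a | b} by t gives {a - t | b + t}, which stops being hot when a - t = b + t, i.e. at t = (a - b)/2. So the temperature of a switch is (a - b)/2.
Temperature = (Left option - Right option) / 2
= (34 - (27)) / 2
= 7 / 2
= 7/2

7/2


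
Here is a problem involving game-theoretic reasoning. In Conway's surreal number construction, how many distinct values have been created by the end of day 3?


Day 0: {|} = 0 is born. Count = 1.
Day n: the number of surreal numbers born by day n is 2^(n+1) - 1.
By day 0: 2^1 - 1 = 1
By day 1: 2^2 - 1 = 3
By day 2: 2^3 - 1 = 7
By day 3: 2^4 - 1 = 15
By day 3: 15 surreal numbers.

15


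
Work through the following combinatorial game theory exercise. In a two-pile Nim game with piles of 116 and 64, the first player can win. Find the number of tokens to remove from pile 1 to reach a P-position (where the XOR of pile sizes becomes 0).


Piles: 116 and 64
Current XOR: 116 XOR 64 = 52 (non-zero, so this is an N-position).
To make the XOR zero, we need to find a move that balances the piles.
For pile 1 (size 116): target = 116 XOR 52 = 64
We reduce pile 1 from 116 to 64.
Tokens removed: 116 - 64 = 52
Verification: 64 XOR 64 = 0

52


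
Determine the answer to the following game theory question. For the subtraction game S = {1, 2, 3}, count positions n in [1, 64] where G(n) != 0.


Subtraction set S = {1, 2, 3}, so G(n) = n mod 4.
G(n) = 0 when n is a multiple of 4.
Multiples of 4 in [1, 64]: 16
N-positions (nonzero Grundy) = 64 - 16 = 48

48


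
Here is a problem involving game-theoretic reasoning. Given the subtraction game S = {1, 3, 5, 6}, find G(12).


The subtraction set is S = {1, 3, 5, 6}.
G(k) = mex{ G(k - s) : s in S, s <= k }. We compute iteratively: G(0) = 0.
G(1) = mex({0}) = 1
G(2) = mex({1}) = 0
G(3) = mex({0}) = 1
G(4) = mex({1}) = 0
G(5) = mex({0}) = 1
G(6) = mex({0, 1}) = 2
G(7) = mex({0, 1, 2}) = 3
G(8) = mex({0, 1, 3}) = 2
G(9) = mex({0, 1, 2}) = 3
G(10) = mex({0, 1, 3}) = 2
G(11) = mex({1, 2}) = 0
G(12) = mex({0, 2, 3}) = 1
Therefore G(12) = 1.

1


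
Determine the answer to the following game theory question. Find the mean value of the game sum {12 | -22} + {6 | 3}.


G1 = {12 | -22}, G2 = {6 | 3}
Each is a switch {a | b} with numbers a > b; its mean value is (a + b)/2, and mean value is additive over game sums: m(G1 + G2) = m(G1) + m(G2).
Mean of G1 = (12 + (-22))/2 = -10/2 = -5
Mean of G2 = (6 + (3))/2 = 9/2 = 9/2
Mean of G1 + G2 = -5 + 9/2 = -1/2

-1/2


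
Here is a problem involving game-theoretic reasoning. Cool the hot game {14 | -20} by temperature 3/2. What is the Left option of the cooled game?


Original game: {14 | -20} (a switch {a | b} with a > b).
Cooling by t (for t below the temperature (a - b)/2 = 17) taxes each move by t: {a | b} cooled by t is {a - t | b + t}.
Cooling amount: t = 3/2
Cooled Left option: 14 - 3/2 = 25/2
Cooled Right option: -20 + 3/2 = -37/2
Cooled game: {25/2 | -37/2}
Left option = 25/2

25/2


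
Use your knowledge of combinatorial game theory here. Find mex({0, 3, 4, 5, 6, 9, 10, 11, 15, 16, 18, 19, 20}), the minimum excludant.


Set = {0, 3, 4, 5, 6, 9, 10, 11, 15, 16, 18, 19, 20}
0 is in the set.
1 is NOT in the set. This is the mex.
mex = 1

1


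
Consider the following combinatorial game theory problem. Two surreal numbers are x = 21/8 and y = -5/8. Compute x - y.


x = 21/8, y = -5/8
Converting to common denominator: 8
x = 21/8, y = -5/8
x - y = 21/8 - -5/8 = 13/4

13/4


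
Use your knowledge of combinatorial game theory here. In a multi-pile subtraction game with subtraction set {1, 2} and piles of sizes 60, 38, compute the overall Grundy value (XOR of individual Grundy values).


Subtraction set: {1, 2}
For this subtraction set, G(n) = n mod 3 (period = max + 1 = 3).
Pile 1 (size 60): G(60) = 60 mod 3 = 0
Pile 2 (size 38): G(38) = 38 mod 3 = 2
Total Grundy value = XOR of all: 0 XOR 2 = 2

2


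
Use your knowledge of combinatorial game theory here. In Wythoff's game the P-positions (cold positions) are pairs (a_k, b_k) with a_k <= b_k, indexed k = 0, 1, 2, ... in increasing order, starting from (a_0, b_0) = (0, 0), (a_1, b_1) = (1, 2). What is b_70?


By Wythoff's theorem, a_k = floor(k * phi) and b_k = floor(k * phi^2) = a_k + k, where phi = (1 + sqrt(5))/2 is the golden ratio.
phi = (1 + sqrt(5))/2 = 1.618034
phi^2 = phi + 1 = 2.618034
k = 70
k * phi^2 = 70 * 2.618034 = 183.262379
b_70 = floor(k * phi^2) = 183 (check: a_70 + k = 113 + 70 = 183)

183


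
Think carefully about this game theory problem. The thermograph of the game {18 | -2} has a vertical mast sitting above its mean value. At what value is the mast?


Game = {18 | -2}, a switch {a | b} with numbers a > b.
Its thermograph has left wall a - t and right wall b + t, which meet at t = (a - b)/2, where both equal (a + b)/2. So the mast (mean value) is at (a + b)/2.
Mean = (18 + (-2))/2 = 16/2 = 8

8


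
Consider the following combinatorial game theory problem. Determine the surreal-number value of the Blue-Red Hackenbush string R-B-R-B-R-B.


Edges (from ground): R-B-R-B-R-B
By Berlekamp's sign-expansion rule, a Blue-Red Hackenbush stalk has the value of the surreal number whose sign sequence is the edge sequence with B -> + and R -> -.
Sign sequence: -+-+-+
Trace the sign expansion in the surreal number tree, starting from 0:
Edge 1: R (sign -) -> bounds (-inf, 0), value = -1
Edge 2: B (sign +) -> bounds (-1, 0), value = -1/2
Edge 3: R (sign -) -> bounds (-1, -1/2), value = -3/4
Edge 4: B (sign +) -> bounds (-3/4, -1/2), value = -5/8
Edge 5: R (sign -) -> bounds (-3/4, -5/8), value = -11/16
Edge 6: B (sign +) -> bounds (-11/16, -5/8), value = -21/32
Game value = -21/32

-21/32


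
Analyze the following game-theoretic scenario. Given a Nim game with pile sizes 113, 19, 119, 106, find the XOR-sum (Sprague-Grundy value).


We need the XOR (exclusive or) of all pile sizes.
After XOR-ing pile 1 (size 113): 0 XOR 113 = 113
After XOR-ing pile 2 (size 19): 113 XOR 19 = 98
After XOR-ing pile 3 (size 119): 98 XOR 119 = 21
After XOR-ing pile 4 (size 106): 21 XOR 106 = 127
The Nim-value of this position is 127.

127


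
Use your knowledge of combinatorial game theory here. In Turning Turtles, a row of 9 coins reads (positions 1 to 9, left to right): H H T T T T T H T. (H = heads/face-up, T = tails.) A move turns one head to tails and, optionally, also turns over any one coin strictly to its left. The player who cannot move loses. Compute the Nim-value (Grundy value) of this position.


Coins: H H T T T T T H T
Key fact: a single head at position k behaves exactly like a Nim heap of size k (turning it to T and optionally flipping a coin at j < k corresponds to moving the heap from k to j, or to 0), and heads combine as a disjunctive sum (two heads at the same place would cancel, matching j XOR j = 0). So the Nim-value is the XOR of the 1-indexed positions of the heads.
Face-up positions (1-indexed): [1, 2, 8]
XOR 0 with 1: 0 XOR 1 = 1
XOR 1 with 2: 1 XOR 2 = 3
XOR 3 with 8: 3 XOR 8 = 11
Nim-value = 11

11


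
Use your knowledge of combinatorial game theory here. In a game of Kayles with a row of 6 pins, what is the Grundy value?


Kayles: a move removes 1 or 2 adjacent pins from a contiguous row.
Removing pins from a row of k leaves two independent rows (a, b) with a + b = k - 1 (one pin) or a + b = k - 2 (two pins); an end removal gives a = 0.
By Sprague-Grundy, G(k) = mex{ G(a) XOR G(b) } over all these splits. G(0) = 0.
G(1): splits (0,0):0^0=0 -> mex({0}) = 1
G(2): splits (0,1):0^1=1 (0,0):0^0=0 -> mex({0, 1}) = 2
G(3): splits (0,2):0^2=2 (1,1):1^1=0 (0,1):0^1=1 -> mex({0, 1, 2}) = 3
G(4): splits (0,3):0^3=3 (1,2):1^2=3 (0,2):0^2=2 (1,1):1^1=0 -> mex({0, 2, 3}) = 1
G(5): splits (0,4):0^1=1 (1,3):1^3=2 (2,2):2^2=0 (0,3):0^3=3 (1,2):1^2=3 -> mex({0, 1, 2, 3}) = 4
G(6) = mex({0, 1, 2, 4}) = 3
Therefore G(6) = 3.

3


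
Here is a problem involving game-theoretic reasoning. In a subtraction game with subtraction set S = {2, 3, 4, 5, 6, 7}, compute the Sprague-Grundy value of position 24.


The subtraction set is S = {2, 3, 4, 5, 6, 7}.
G(k) = mex{ G(k - s) : s in S, s <= k }. We compute iteratively: G(0) = 0.
G(1) = mex({}) = 0
G(2) = mex({0}) = 1
G(3) = mex({0}) = 1
G(4) = mex({0, 1}) = 2
G(5) = mex({0, 1}) = 2
G(6) = mex({0, 1, 2}) = 3
G(7) = mex({0, 1, 2}) = 3
G(8) = mex({0, 1, 2, 3}) = 4
G(9) = mex({1, 2, 3}) = 0
G(10) = mex({1, 2, 3, 4}) = 0
G(11) = mex({0, 2, 3, 4}) = 1
G(12) = mex({0, 2, 3, 4}) = 1
G(13) = mex({0, 1, 3, 4}) = 2
G(14) = mex({0, 1, 3, 4}) = 2
G(15) = mex({0, 1, 2, 4}) = 3
Observe that G(9)..G(15) = 0, 0, 1, 1, 2, 2, 3 repeats G(0)..G(6) = 0, 0, 1, 1, 2, 2, 3.
For k >= max(S) = 7, G(k) is determined by the previous 7 values G(k-7)..G(k-1); a window of 7 consecutive values has recurred shifted by 9, so by induction G(k + 9) = G(k) for all k >= 0: the sequence is periodic from the start with period 9.
One period: G(0..8) = 0, 0, 1, 1, 2, 2, 3, 3, 4.
24 mod 9 = 6, so G(24) = G(6) = 3.

3


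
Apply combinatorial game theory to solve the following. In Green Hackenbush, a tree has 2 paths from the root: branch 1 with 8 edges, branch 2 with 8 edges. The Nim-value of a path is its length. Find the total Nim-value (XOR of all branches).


The tree has 2 branches from the ground vertex.
In Green Hackenbush, the Nim-value of a simple path of length k is k.
Branch 1: length 8, Nim-value = 8
Branch 2: length 8, Nim-value = 8
Total Nim-value = XOR of all branch values:
0 XOR 8 = 8
8 XOR 8 = 0
Nim-value of the tree = 0

0


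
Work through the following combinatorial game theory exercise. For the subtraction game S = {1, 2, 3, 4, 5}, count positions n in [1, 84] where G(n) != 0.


Subtraction set S = {1, 2, 3, 4, 5}, so G(n) = n mod 6.
G(n) = 0 when n is a multiple of 6.
Multiples of 6 in [1, 84]: 14
N-positions (nonzero Grundy) = 84 - 14 = 70

70


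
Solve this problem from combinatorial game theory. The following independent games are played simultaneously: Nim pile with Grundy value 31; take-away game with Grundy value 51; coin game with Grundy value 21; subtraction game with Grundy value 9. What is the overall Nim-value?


By the Sprague-Grundy theorem, the Grundy value of a sum of games is the XOR of individual Grundy values.
Nim pile: Grundy value = 31. Running XOR: 0 XOR 31 = 31
take-away game: Grundy value = 51. Running XOR: 31 XOR 51 = 44
coin game: Grundy value = 21. Running XOR: 44 XOR 21 = 57
subtraction game: Grundy value = 9. Running XOR: 57 XOR 9 = 48
The combined Grundy value is 48.

48


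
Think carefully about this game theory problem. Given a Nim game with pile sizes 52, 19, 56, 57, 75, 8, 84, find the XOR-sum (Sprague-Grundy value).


We need the XOR (exclusive or) of all pile sizes.
After XOR-ing pile 1 (size 52): 0 XOR 52 = 52
After XOR-ing pile 2 (size 19): 52 XOR 19 = 39
After XOR-ing pile 3 (size 56): 39 XOR 56 = 31
After XOR-ing pile 4 (size 57): 31 XOR 57 = 38
After XOR-ing pile 5 (size 75): 38 XOR 75 = 109
After XOR-ing pile 6 (size 8): 109 XOR 8 = 101
After XOR-ing pile 7 (size 84): 101 XOR 84 = 49
The Nim-value of this position is 49.

49


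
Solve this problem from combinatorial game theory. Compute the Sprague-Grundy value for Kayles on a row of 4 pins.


Kayles: a move removes 1 or 2 adjacent pins from a contiguous row.
Removing pins from a row of k leaves two independent rows (a, b) with a + b = k - 1 (one pin) or a + b = k - 2 (two pins); an end removal gives a = 0.
By Sprague-Grundy, G(k) = mex{ G(a) XOR G(b) } over all these splits. G(0) = 0.
G(1): splits (0,0):0^0=0 -> mex({0}) = 1
G(2): splits (0,1):0^1=1 (0,0):0^0=0 -> mex({0, 1}) = 2
G(3): splits (0,2):0^2=2 (1,1):1^1=0 (0,1):0^1=1 -> mex({0, 1, 2}) = 3
G(4): splits (0,3):0^3=3 (1,2):1^2=3 (0,2):0^2=2 (1,1):1^1=0 -> mex({0, 2, 3}) = 1
Therefore G(4) = 1.

1


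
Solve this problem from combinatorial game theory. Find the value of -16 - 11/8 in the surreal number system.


x = -16, y = 11/8
Converting to common denominator: 8
x = -128/8, y = 11/8
x - y = -16 - 11/8 = -139/8

-139/8


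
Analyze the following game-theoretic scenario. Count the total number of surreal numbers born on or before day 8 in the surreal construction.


Day 0: {|} = 0 is born. Count = 1.
Day n: the number of surreal numbers born by day n is 2^(n+1) - 1.
By day 0: 2^1 - 1 = 1
By day 1: 2^2 - 1 = 3
By day 2: 2^3 - 1 = 7
By day 3: 2^4 - 1 = 15
By day 4: 2^5 - 1 = 31
By day 5: 2^6 - 1 = 63
By day 6: 2^7 - 1 = 127
By day 7: 2^8 - 1 = 255
By day 8: 2^9 - 1 = 511
By day 8: 511 surreal numbers.

511


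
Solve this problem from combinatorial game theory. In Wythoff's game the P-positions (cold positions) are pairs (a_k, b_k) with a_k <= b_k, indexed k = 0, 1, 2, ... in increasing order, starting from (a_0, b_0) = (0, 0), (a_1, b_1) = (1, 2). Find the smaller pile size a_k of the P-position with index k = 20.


By Wythoff's theorem, a_k = floor(k * phi) and b_k = floor(k * phi^2) = a_k + k, where phi = (1 + sqrt(5))/2 is the golden ratio.
phi = (1 + sqrt(5))/2 = 1.618034
k = 20
k * phi = 20 * 1.618034 = 32.360680
a_20 = floor(k * phi) = 32

32


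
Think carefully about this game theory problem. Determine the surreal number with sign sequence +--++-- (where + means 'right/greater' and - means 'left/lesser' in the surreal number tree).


Sign expansion: +--++--
Rule: track bounds (lo, hi), initially (-inf, +inf). On '+', the current value becomes lo and we move to the simplest number in (value, hi): value + 1 if hi = +inf, otherwise the midpoint (value + hi)/2. On '-', the current value becomes hi and we move to value - 1 if lo = -inf, otherwise the midpoint (lo + value)/2.
Start at 0.
Step 1: sign = +, move right. Bounds: (0, +inf). Value = 1
Step 2: sign = -, move left. Bounds: (0, 1). Value = 1/2
Step 3: sign = -, move left. Bounds: (0, 1/2). Value = 1/4
Step 4: sign = +, move right. Bounds: (1/4, 1/2). Value = 3/8
Step 5: sign = +, move right. Bounds: (3/8, 1/2). Value = 7/16
Step 6: sign = -, move left. Bounds: (3/8, 7/16). Value = 13/32
Step 7: sign = -, move left. Bounds: (3/8, 13/32). Value = 25/64
The surreal number with sign expansion +--++-- is 25/64.

25/64


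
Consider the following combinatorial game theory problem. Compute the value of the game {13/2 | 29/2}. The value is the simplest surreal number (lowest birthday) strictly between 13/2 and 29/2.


Left options: {13/2}, max = 13/2
Right options: {29/2}, min = 29/2
All options are numbers and max(Left) < min(Right), so by the simplicity theorem the value is the simplest (earliest-born) number strictly between 13/2 and 29/2.
Integers 7 through 14 all lie strictly between 13/2 and 29/2.
Among integers, the simplest (lowest birthday = smallest |n|; 0 is born on day 0, +-n on day n) is 7.
No non-integer in the interval can be simpler: if x is a non-integer in the interval, then floor(x) or ceil(x) also lies in the interval (the interval contains an integer), and both are proper prefixes of x's sign expansion, i.e. born earlier. So the game value is 7.
Game value = 7

7


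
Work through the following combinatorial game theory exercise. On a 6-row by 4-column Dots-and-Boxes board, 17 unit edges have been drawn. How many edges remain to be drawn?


Grid: 6 x 4 boxes, i.e. 7 rows and 5 columns of dots.
Horizontal edges: (rows + 1) * cols = 7 * 4 = 28
Vertical edges: rows * (cols + 1) = 6 * 5 = 30
Total edges: 28 + 30 = 58
Edges drawn: 17
Remaining: 58 - 17 = 41

41


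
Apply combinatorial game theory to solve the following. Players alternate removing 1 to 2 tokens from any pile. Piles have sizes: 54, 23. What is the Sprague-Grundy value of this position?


Subtraction set: {1, 2}
For this subtraction set, G(n) = n mod 3 (period = max + 1 = 3).
Pile 1 (size 54): G(54) = 54 mod 3 = 0
Pile 2 (size 23): G(23) = 23 mod 3 = 2
Total Grundy value = XOR of all: 0 XOR 2 = 2

2


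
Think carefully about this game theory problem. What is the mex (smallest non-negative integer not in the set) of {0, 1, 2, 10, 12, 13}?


Set = {0, 1, 2, 10, 12, 13}
0 is in the set.
1 is in the set.
2 is in the set.
3 is NOT in the set. This is the mex.
mex = 3

3


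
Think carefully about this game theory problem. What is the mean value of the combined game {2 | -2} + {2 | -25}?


G1 = {2 | -2}, G2 = {2 | -25}
Each is a switch {a | b} with numbers a > b; its mean value is (a + b)/2, and mean value is additive over game sums: m(G1 + G2) = m(G1) + m(G2).
Mean of G1 = (2 + (-2))/2 = 0/2 = 0
Mean of G2 = (2 + (-25))/2 = -23/2 = -23/2
Mean of G1 + G2 = 0 + -23/2 = -23/2

-23/2


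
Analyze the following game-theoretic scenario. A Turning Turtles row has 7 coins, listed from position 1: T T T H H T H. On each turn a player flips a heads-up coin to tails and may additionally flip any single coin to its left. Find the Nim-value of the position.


Coins: T T T H H T H
Key fact: a single head at position k behaves exactly like a Nim heap of size k (turning it to T and optionally flipping a coin at j < k corresponds to moving the heap from k to j, or to 0), and heads combine as a disjunctive sum (two heads at the same place would cancel, matching j XOR j = 0). So the Nim-value is the XOR of the 1-indexed positions of the heads.
Face-up positions (1-indexed): [4, 5, 7]
XOR 0 with 4: 0 XOR 4 = 4
XOR 4 with 5: 4 XOR 5 = 1
XOR 1 with 7: 1 XOR 7 = 6
Nim-value = 6

6


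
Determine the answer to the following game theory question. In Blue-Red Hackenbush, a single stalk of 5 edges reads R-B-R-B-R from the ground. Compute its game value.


Edges (from ground): R-B-R-B-R
By Berlekamp's sign-expansion rule, a Blue-Red Hackenbush stalk has the value of the surreal number whose sign sequence is the edge sequence with B -> + and R -> -.
Sign sequence: -+-+-
Trace the sign expansion in the surreal number tree, starting from 0:
Edge 1: R (sign -) -> bounds (-inf, 0), value = -1
Edge 2: B (sign +) -> bounds (-1, 0), value = -1/2
Edge 3: R (sign -) -> bounds (-1, -1/2), value = -3/4
Edge 4: B (sign +) -> bounds (-3/4, -1/2), value = -5/8
Edge 5: R (sign -) -> bounds (-3/4, -5/8), value = -11/16
Game value = -11/16

-11/16


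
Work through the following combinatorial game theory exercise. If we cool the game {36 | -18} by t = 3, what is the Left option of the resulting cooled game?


Original game: {36 | -18} (a switch {a | b} with a > b).
Cooling by t (for t below the temperature (a - b)/2 = 27) taxes each move by t: {a | b} cooled by t is {a - t | b + t}.
Cooling amount: t = 3
Cooled Left option: 36 - 3 = 33
Cooled Right option: -18 + 3 = -15
Cooled game: {33 | -15}
Left option = 33

33


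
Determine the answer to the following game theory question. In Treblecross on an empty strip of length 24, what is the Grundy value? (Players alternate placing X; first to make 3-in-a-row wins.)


Treblecross: place X on empty cells; 3-in-a-row wins.
Playing within two cells of an existing X lets the opponent win at once, so sensible play treats the cells i-2..i+2 around each X as dead. The player left with no safe cell loses, so this is a normal-play take-away game on strips of safe cells.
Placing X at cell i (0-indexed) of a strip of k safe cells leaves independent strips of sizes max(0, i-2) and max(0, k-i-3). Hence G(k) = mex{ G(max(0,i-2)) XOR G(max(0,k-i-3)) : 0 <= i < k }, with G(0) = 0.
G(1): splits (0,0):0^0=0 -> mex({0}) = 1
G(2): splits (0,0):0^0=0 -> mex({0}) = 1
G(3): splits (0,0):0^0=0 -> mex({0}) = 1
G(4): splits (0,1):0^1=1 (0,0):0^0=0 -> mex({0, 1}) = 2
G(5): splits (0,2):0^1=1 (0,1):0^1=1 (0,0):0^0=0 -> mex({0, 1}) = 2
G(6) = mex({1}) = 0
G(7) = mex({0, 1, 2}) = 3
G(8) = mex({0, 1, 2}) = 3
G(9) = mex({0, 2}) = 1
G(10) = mex({0, 2, 3}) = 1
G(11) = mex({0, 3}) = 1
G(12) = mex({1, 3}) = 0
G(13) = mex({0, 1, 2, 3}) = 4
G(14) = mex({0, 1, 2}) = 3
G(15) = mex({0, 1, 2}) = 3
G(16) = mex({0, 1, 2, 4}) = 3
G(17) = mex({0, 1, 3, 4}) = 2
G(18) = mex({0, 1, 3, 4}) = 2
G(19) = mex({0, 1, 3, 5}) = 2
G(20) = mex({0, 1, 2, 3, 5}) = 4
G(21) = mex({0, 1, 2, 3, 5}) = 4
G(22) = mex({1, 2, 6}) = 0
G(23) = mex({0, 1, 2, 3, 4, 6}) = 5
G(24) = mex({0, 1, 2, 3, 4}) = 5
Therefore G(24) = 5.

5


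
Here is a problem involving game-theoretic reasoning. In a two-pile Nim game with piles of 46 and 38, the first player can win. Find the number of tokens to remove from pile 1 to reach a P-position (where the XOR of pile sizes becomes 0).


Piles: 46 and 38
Current XOR: 46 XOR 38 = 8 (non-zero, so this is an N-position).
To make the XOR zero, we need to find a move that balances the piles.
For pile 1 (size 46): target = 46 XOR 8 = 38
We reduce pile 1 from 46 to 38.
Tokens removed: 46 - 38 = 8
Verification: 38 XOR 38 = 0

8


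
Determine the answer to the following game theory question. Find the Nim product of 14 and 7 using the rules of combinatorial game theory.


Nim multiplication is bilinear over XOR: (u XOR v) * w = (u*w) XOR (v*w).
So we split each operand into its bit components and XOR the pairwise Nim products.
14 = 2 + 4 + 8 (as XOR of powers of 2).
7 = 1 + 2 + 4 (as XOR of powers of 2).
Using the standard Nim-product table on single bits:
  2*2 = 3,   2*4 = 8,   2*8 = 12,
  4*4 = 6,   4*8 = 11,  8*8 = 13,
and  1*x = x (identity), k*l = l*k (commutative).
Pairwise Nim products:
  2 * 1 = 2
  2 * 2 = 3
  2 * 4 = 8
  4 * 1 = 4
  4 * 2 = 8
  4 * 4 = 6
  8 * 1 = 8
  8 * 2 = 12
  8 * 4 = 11
XOR them: 2 XOR 3 XOR 8 XOR 4 XOR 8 XOR 6 XOR 8 XOR 12 XOR 11 = 12.
Result: 14 * 7 = 12 (in Nim).

12


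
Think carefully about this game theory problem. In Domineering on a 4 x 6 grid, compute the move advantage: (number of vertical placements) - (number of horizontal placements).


Board is 4 x 6 (rows x cols).
Left (vertical) placements: (rows-1) * cols = 3 * 6 = 18
Right (horizontal) placements: rows * (cols-1) = 4 * 5 = 20
Advantage = Left - Right = 18 - 20 = -2

-2


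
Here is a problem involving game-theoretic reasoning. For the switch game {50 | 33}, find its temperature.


The game is {50 | 33}, a switch {a | b} with numbers a > b.
Cooling {a | b} by t gives {a - t | b + t}, which stops being hot when a - t = b + t, i.e. at t = (a - b)/2. So the temperature of a switch is (a - b)/2.
Temperature = (Left option - Right option) / 2
= (50 - (33)) / 2
= 17 / 2
= 17/2

17/2


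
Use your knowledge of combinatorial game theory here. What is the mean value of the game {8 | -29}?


Game = {8 | -29}, a switch {a | b} with numbers a > b.
Its thermograph has left wall a - t and right wall b + t, which meet at t = (a - b)/2, where both equal (a + b)/2. So the mast (mean value) is at (a + b)/2.
Mean = (8 + (-29))/2 = -21/2 = -21/2

-21/2


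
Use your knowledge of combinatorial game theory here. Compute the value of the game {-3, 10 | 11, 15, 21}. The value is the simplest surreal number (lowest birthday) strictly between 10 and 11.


Left options: {-3, 10}, max = 10
Right options: {11, 15, 21}, min = 11
All options are numbers and max(Left) < min(Right), so by the simplicity theorem the value is the simplest (earliest-born) number strictly between 10 and 11.
No integer lies strictly between 10 and 11, so the value is the dyadic rational m/2^k in the interval with the smallest k (then m odd); search k = 1, 2, ...:
Denominator 2: 21/2 lies strictly between 10 and 11 -- found.
The simplest number in the interval is 21/2.
Game value = 21/2

21/2


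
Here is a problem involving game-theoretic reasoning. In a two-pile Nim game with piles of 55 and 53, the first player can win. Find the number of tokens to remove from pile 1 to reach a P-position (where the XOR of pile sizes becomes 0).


Piles: 55 and 53
Current XOR: 55 XOR 53 = 2 (non-zero, so this is an N-position).
To make the XOR zero, we need to find a move that balances the piles.
For pile 1 (size 55): target = 55 XOR 2 = 53
We reduce pile 1 from 55 to 53.
Tokens removed: 55 - 53 = 2
Verification: 53 XOR 53 = 0

2


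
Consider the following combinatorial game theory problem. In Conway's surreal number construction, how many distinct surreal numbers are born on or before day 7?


Day 0: {|} = 0 is born. Count = 1.
Day n: the number of surreal numbers born by day n is 2^(n+1) - 1.
By day 0: 2^1 - 1 = 1
By day 1: 2^2 - 1 = 3
By day 2: 2^3 - 1 = 7
By day 3: 2^4 - 1 = 15
By day 4: 2^5 - 1 = 31
By day 5: 2^6 - 1 = 63
By day 6: 2^7 - 1 = 127
By day 7: 2^8 - 1 = 255
By day 7: 255 surreal numbers.

255


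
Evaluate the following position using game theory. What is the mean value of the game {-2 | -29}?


Game = {-2 | -29}, a switch {a | b} with numbers a > b.
Its thermograph has left wall a - t and right wall b + t, which meet at t = (a - b)/2, where both equal (a + b)/2. So the mast (mean value) is at (a + b)/2.
Mean = (-2 + (-29))/2 = -31/2 = -31/2

-31/2


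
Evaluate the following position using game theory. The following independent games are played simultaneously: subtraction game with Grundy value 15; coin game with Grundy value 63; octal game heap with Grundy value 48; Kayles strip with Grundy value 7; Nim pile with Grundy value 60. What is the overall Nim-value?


By the Sprague-Grundy theorem, the Grundy value of a sum of games is the XOR of individual Grundy values.
subtraction game: Grundy value = 15. Running XOR: 0 XOR 15 = 15
coin game: Grundy value = 63. Running XOR: 15 XOR 63 = 48
octal game heap: Grundy value = 48. Running XOR: 48 XOR 48 = 0
Kayles strip: Grundy value = 7. Running XOR: 0 XOR 7 = 7
Nim pile: Grundy value = 60. Running XOR: 7 XOR 60 = 59
The combined Grundy value is 59.

59


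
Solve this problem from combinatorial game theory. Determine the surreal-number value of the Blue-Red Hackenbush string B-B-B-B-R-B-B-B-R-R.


Edges (from ground): B-B-B-B-R-B-B-B-R-R
By Berlekamp's sign-expansion rule, a Blue-Red Hackenbush stalk has the value of the surreal number whose sign sequence is the edge sequence with B -> + and R -> -.
Sign sequence: ++++-+++--
Trace the sign expansion in the surreal number tree, starting from 0:
Edge 1: B (sign +) -> bounds (0, +inf), value = 1
Edge 2: B (sign +) -> bounds (1, +inf), value = 2
Edge 3: B (sign +) -> bounds (2, +inf), value = 3
Edge 4: B (sign +) -> bounds (3, +inf), value = 4
Edge 5: R (sign -) -> bounds (3, 4), value = 7/2
Edge 6: B (sign +) -> bounds (7/2, 4), value = 15/4
Edge 7: B (sign +) -> bounds (15/4, 4), value = 31/8
Edge 8: B (sign +) -> bounds (31/8, 4), value = 63/16
Edge 9: R (sign -) -> bounds (31/8, 63/16), value = 125/32
Edge 10: R (sign -) -> bounds (31/8, 125/32), value = 249/64
Game value = 249/64

249/64


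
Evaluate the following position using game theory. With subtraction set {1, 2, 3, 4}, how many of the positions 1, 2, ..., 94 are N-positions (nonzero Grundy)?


Subtraction set S = {1, 2, 3, 4}, so G(n) = n mod 5.
G(n) = 0 when n is a multiple of 5.
Multiples of 5 in [1, 94]: 18
N-positions (nonzero Grundy) = 94 - 18 = 76

76


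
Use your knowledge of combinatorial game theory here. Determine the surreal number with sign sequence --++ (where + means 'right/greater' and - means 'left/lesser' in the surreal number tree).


Sign expansion: --++
Rule: track bounds (lo, hi), initially (-inf, +inf). On '+', the current value becomes lo and we move to the simplest number in (value, hi): value + 1 if hi = +inf, otherwise the midpoint (value + hi)/2. On '-', the current value becomes hi and we move to value - 1 if lo = -inf, otherwise the midpoint (lo + value)/2.
Start at 0.
Step 1: sign = -, move left. Bounds: (-inf, 0). Value = -1
Step 2: sign = -, move left. Bounds: (-inf, -1). Value = -2
Step 3: sign = +, move right. Bounds: (-2, -1). Value = -3/2
Step 4: sign = +, move right. Bounds: (-3/2, -1). Value = -5/4
The surreal number with sign expansion --++ is -5/4.

-5/4


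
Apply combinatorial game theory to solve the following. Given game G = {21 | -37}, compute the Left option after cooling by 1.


Original game: {21 | -37} (a switch {a | b} with a > b).
Cooling by t (for t below the temperature (a - b)/2 = 29) taxes each move by t: {a | b} cooled by t is {a - t | b + t}.
Cooling amount: t = 1
Cooled Left option: 21 - 1 = 20
Cooled Right option: -37 + 1 = -36
Cooled game: {20 | -36}
Left option = 20

20


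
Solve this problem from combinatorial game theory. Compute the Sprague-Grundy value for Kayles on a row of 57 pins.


Kayles: a move removes 1 or 2 adjacent pins from a contiguous row.
Removing pins from a row of k leaves two independent rows (a, b) with a + b = k - 1 (one pin) or a + b = k - 2 (two pins); an end removal gives a = 0.
By Sprague-Grundy, G(k) = mex{ G(a) XOR G(b) } over all these splits. G(0) = 0.
G(1): splits (0,0):0^0=0 -> mex({0}) = 1
G(2): splits (0,1):0^1=1 (0,0):0^0=0 -> mex({0, 1}) = 2
G(3): splits (0,2):0^2=2 (1,1):1^1=0 (0,1):0^1=1 -> mex({0, 1, 2}) = 3
G(4): splits (0,3):0^3=3 (1,2):1^2=3 (0,2):0^2=2 (1,1):1^1=0 -> mex({0, 2, 3}) = 1
G(5): splits (0,4):0^1=1 (1,3):1^3=2 (2,2):2^2=0 (0,3):0^3=3 (1,2):1^2=3 -> mex({0, 1, 2, 3}) = 4
G(6) = mex({0, 1, 2, 4}) = 3
G(7) = mex({0, 1, 3, 4, 5}) = 2
G(8) = mex({0, 2, 3, 5, 6}) = 1
G(9) = mex({0, 1, 2, 3, 6, 7}) = 4
G(10) = mex({0, 1, 3, 4, 5, 7}) = 2
G(11) = mex({0, 1, 2, 3, 4, 5}) = 6
G(12) = mex({0, 1, 2, 3, 5, 6, 7}) = 4
G(13) = mex({0, 2, 3, 4, 6, 7}) = 1
G(14) = mex({0, 1, 4, 5, 6, 7}) = 2
G(15) = mex({0, 1, 2, 3, 4, 5, 6}) = 7
G(16) = mex({0, 2, 3, 5, 6, 7}) = 1
G(17) = mex({0, 1, 2, 3, 5, 6, 7}) = 4
G(18) = mex({0, 1, 2, 4, 5, 6}) = 3
G(19) = mex({0, 1, 3, 4, 5, 7}) = 2
G(20) = mex({0, 2, 3, 4, 5, 6, 7}) = 1
G(21) = mex({0, 1, 2, 3, 5, 6, 7}) = 4
G(22) = mex({0, 1, 2, 3, 4, 5, 7}) = 6
G(23) = mex({0, 1, 2, 3, 4, 5, 6}) = 7
G(24) = mex({0, 1, 2, 3, 5, 6, 7}) = 4
G(25) = mex({0, 2, 3, 4, 6, 7}) = 1
G(26) = mex({0, 1, 3, 4, 5, 6, 7}) = 2
G(27) = mex({0, 1, 2, 3, 4, 5, 6, 7}) = 8
G(28) = mex({0, 1, 2, 3, 4, 6, 7, 8}) = 5
G(29) = mex({0, 1, 2, 3, 5, 6, 7, 8, 9}) = 4
G(30) = mex({0, 1, 2, 3, 4, 5, 6, 9, 10}) = 7
G(31) = mex({0, 1, 3, 4, 5, 7, 10, 11}) = 2
G(32) = mex({0, 2, 3, 4, 5, 6, 7, 9, 11}) = 1
G(33) = mex({0, 1, 2, 3, 4, 5, 6, 7, 9, 12}) = 8
G(34) = mex({0, 1, 2, 3, 4, 5, 7, 8, 11, 12}) = 6
G(35) = mex({0, 1, 2, 3, 4, 5, 6, 8, 9, 10, 11}) = 7
G(36) = mex({0, 1, 2, 3, 5, 6, 7, 9, 10}) = 4
G(37) = mex({0, 2, 3, 4, 6, 7, 9, 10, 11, 12}) = 1
G(38) = mex({0, 1, 3, 4, 5, 6, 7, 9, 10, 11, 12}) = 2
G(39) = mex({0, 1, 2, 4, 5, 6, 7, 9, 10, 12, 14}) = 3
G(40) = mex({0, 2, 3, 4, 6, 7, 11, 12, 14}) = 1
G(41) = mex({0, 1, 2, 3, 5, 6, 7, 9, 10, 11, 12}) = 4
G(42) = mex({0, 1, 2, 3, 4, 5, 6, 9, 10}) = 7
G(43) = mex({0, 1, 3, 4, 5, 7, 9, 10, 12, 15}) = 2
G(44) = mex({0, 2, 3, 4, 5, 6, 7, 9, 10, 12, 15}) = 1
G(45) = mex({0, 1, 2, 3, 4, 5, 6, 7, 9, 10, 12, 14}) = 8
G(46) = mex({0, 1, 3, 4, 5, 7, 8, 11, 12, 14}) = 2
G(47) = mex({0, 1, 2, 3, 4, 5, 6, 8, 9, 10, 11, 12}) = 7
G(48) = mex({0, 1, 2, 3, 5, 6, 7, 9, 10}) = 4
G(49) = mex({0, 2, 3, 4, 6, 7, 9, 10, 11, 12, 15}) = 1
G(50) = mex({0, 1, 4, 5, 6, 7, 9, 11, 12, 14, 15}) = 2
G(51) = mex({0, 1, 2, 3, 4, 5, 6, 7, 9, 12, 14, 15}) = 8
G(52) = mex({0, 2, 3, 4, 5, 6, 7, 8, 11, 12, 15}) = 1
G(53) = mex({0, 1, 2, 3, 5, 6, 7, 8, 9, 10, 11, 12}) = 4
G(54) = mex({0, 1, 2, 3, 4, 5, 6, 9, 10}) = 7
G(55) = mex({0, 1, 3, 4, 5, 7, 9, 10, 11, 12}) = 2
G(56) = mex({0, 2, 3, 4, 5, 6, 7, 9, 10, 11, 12, 13, 14}) = 1
G(57) = mex({0, 1, 2, 3, 5, 6, 7, 9, 10, 12, 13, 14, 15}) = 4
Therefore G(57) = 4.

4


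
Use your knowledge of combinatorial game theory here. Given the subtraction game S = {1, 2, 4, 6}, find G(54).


The subtraction set is S = {1, 2, 4, 6}.
G(k) = mex{ G(k - s) : s in S, s <= k }. We compute iteratively: G(0) = 0.
G(1) = mex({0}) = 1
G(2) = mex({0, 1}) = 2
G(3) = mex({1, 2}) = 0
G(4) = mex({0, 2}) = 1
G(5) = mex({0, 1}) = 2
G(6) = mex({0, 1, 2}) = 3
G(7) = mex({0, 1, 2, 3}) = 4
G(8) = mex({1, 2, 3, 4}) = 0
G(9) = mex({0, 2, 4}) = 1
G(10) = mex({0, 1, 3}) = 2
G(11) = mex({1, 2, 4}) = 0
G(12) = mex({0, 2, 3}) = 1
G(13) = mex({0, 1, 4}) = 2
Observe that G(8)..G(13) = 0, 1, 2, 0, 1, 2 repeats G(0)..G(5) = 0, 1, 2, 0, 1, 2.
For k >= max(S) = 6, G(k) is determined by the previous 6 values G(k-6)..G(k-1); a window of 6 consecutive values has recurred shifted by 8, so by induction G(k + 8) = G(k) for all k >= 0: the sequence is periodic from the start with period 8.
One period: G(0..7) = 0, 1, 2, 0, 1, 2, 3, 4.
54 mod 8 = 6, so G(54) = G(6) = 3.

3


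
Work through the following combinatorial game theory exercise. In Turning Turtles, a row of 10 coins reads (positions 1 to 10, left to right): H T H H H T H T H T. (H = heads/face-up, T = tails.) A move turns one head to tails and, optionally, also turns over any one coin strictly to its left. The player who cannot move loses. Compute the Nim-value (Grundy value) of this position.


Coins: H T H H H T H T H T
Key fact: a single head at position k behaves exactly like a Nim heap of size k (turning it to T and optionally flipping a coin at j < k corresponds to moving the heap from k to j, or to 0), and heads combine as a disjunctive sum (two heads at the same place would cancel, matching j XOR j = 0). So the Nim-value is the XOR of the 1-indexed positions of the heads.
Face-up positions (1-indexed): [1, 3, 4, 5, 7, 9]
XOR 0 with 1: 0 XOR 1 = 1
XOR 1 with 3: 1 XOR 3 = 2
XOR 2 with 4: 2 XOR 4 = 6
XOR 6 with 5: 6 XOR 5 = 3
XOR 3 with 7: 3 XOR 7 = 4
XOR 4 with 9: 4 XOR 9 = 13
Nim-value = 13

13


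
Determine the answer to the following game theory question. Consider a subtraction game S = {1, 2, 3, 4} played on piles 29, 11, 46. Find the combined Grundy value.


Subtraction set: {1, 2, 3, 4}
For this subtraction set, G(n) = n mod 5 (period = max + 1 = 5).
Pile 1 (size 29): G(29) = 29 mod 5 = 4
Pile 2 (size 11): G(11) = 11 mod 5 = 1
Pile 3 (size 46): G(46) = 46 mod 5 = 1
Total Grundy value = XOR of all: 4 XOR 1 XOR 1 = 4

4


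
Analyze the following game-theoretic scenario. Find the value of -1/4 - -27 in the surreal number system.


x = -1/4, y = -27
Converting to common denominator: 4
x = -1/4, y = -108/4
x - y = -1/4 - -27 = 107/4

107/4
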